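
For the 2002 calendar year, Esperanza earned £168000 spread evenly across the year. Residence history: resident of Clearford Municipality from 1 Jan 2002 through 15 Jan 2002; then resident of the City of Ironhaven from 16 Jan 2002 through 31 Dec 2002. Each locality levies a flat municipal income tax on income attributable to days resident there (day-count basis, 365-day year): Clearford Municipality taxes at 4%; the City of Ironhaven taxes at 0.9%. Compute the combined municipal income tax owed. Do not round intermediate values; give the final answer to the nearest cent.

Clearford Municipality, 1 Jan – 15 Jan 2002: 15 days → £168000 × 4% × 15/365 = £276.1644
The City of Ironhaven, 16 Jan – 31 Dec 2002: 350 days → £168000 × 0.9% × 350/365 = £1449.8630
Total = £1726.0274

£1726.03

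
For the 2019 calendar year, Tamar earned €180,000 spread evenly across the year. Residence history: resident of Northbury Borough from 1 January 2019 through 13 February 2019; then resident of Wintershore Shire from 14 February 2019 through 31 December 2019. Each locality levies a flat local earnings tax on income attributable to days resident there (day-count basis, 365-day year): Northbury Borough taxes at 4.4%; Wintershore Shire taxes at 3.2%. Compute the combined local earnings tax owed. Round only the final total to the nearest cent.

€6,020.38

Northbury Borough, 1 January – 13 February 2019: 44 days → €180,000 × 4.4% × 44/365 = €954.7397
Wintershore Shire, 14 February – 31 December 2019: 321 days → €180,000 × 3.2% × 321/365 = €5,065.6438
Total = €6,020.3836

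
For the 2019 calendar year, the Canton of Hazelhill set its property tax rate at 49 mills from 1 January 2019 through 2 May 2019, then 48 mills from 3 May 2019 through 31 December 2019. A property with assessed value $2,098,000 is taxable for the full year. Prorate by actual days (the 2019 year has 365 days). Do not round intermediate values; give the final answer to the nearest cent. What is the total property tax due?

$101,405.25

1 January – 2 May 2019: 122 days at 49 mills → $2,098,000 × 4.9% × 122/365 = $34,361.2164
3 May – 31 December 2019: 243 days at 48 mills → $2,098,000 × 4.8% × 243/365 = $67,044.0329
Total = $101,405.2493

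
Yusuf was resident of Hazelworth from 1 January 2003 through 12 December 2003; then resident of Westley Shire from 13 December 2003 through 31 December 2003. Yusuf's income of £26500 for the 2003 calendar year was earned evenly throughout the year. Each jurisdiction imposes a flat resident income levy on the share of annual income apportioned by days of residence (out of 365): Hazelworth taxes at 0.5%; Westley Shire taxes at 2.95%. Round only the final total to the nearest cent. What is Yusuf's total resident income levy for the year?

£166.30

Hazelworth, 1 January – 12 December 2003: 346 days → £26500 × 0.5% × 346/365 = £125.6027
Westley Shire, 13 December – 31 December 2003: 19 days → £26500 × 2.95% × 19/365 = £40.6938
Total = £166.2966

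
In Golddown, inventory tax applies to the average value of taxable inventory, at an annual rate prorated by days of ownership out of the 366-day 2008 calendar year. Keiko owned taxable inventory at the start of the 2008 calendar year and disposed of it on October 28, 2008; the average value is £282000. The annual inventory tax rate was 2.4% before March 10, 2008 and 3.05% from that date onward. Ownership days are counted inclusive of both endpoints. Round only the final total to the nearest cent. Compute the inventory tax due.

£6751.43

January 1 – March 9, 2008: 69 days at 2.4% → £282000 × 2.4% × 69/366 = £1275.9344
March 10 – October 28, 2008: 233 days at 3.05% → £282000 × 3.05% × 233/366 = £5475.5000
Total = £6751.4344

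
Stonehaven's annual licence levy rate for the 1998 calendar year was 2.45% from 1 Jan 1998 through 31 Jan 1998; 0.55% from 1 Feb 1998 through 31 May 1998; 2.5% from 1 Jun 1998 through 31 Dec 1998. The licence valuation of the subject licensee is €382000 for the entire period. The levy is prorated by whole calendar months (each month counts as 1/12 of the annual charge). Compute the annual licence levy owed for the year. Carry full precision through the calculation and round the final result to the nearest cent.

€7051.08

1 Jan – 31 Jan 1998: 1 month at 2.45% → €382000 × 2.45% × 1/12 = €779.9167
1 Feb – 31 May 1998: 4 months at 0.55% → €382000 × 0.55% × 4/12 = €700.3333
1 Jun – 31 Dec 1998: 7 months at 2.5% → €382000 × 2.5% × 7/12 = €5570.8333
Total = €7051.0833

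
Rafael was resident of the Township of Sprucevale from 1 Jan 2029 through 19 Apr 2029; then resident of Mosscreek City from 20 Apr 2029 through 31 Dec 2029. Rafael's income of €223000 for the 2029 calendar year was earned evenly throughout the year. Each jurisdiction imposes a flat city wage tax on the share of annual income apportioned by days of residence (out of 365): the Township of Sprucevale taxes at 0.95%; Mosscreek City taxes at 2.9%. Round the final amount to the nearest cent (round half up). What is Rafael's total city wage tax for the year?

€5168.41

The Township of Sprucevale, 1 Jan – 19 Apr 2029: 109 days → €223000 × 0.95% × 109/365 = €632.6479
Mosscreek City, 20 Apr – 31 Dec 2029: 256 days → €223000 × 2.9% × 256/365 = €4535.7589
Total = €5168.4068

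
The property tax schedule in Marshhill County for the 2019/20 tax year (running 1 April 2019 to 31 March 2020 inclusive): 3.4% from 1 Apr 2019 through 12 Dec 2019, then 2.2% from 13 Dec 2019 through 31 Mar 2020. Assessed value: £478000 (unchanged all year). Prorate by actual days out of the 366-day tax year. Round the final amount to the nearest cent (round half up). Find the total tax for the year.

£14528.07

1 Apr – 12 Dec 2019: 256 days at 3.4% → £478000 × 3.4% × 256/366 = £11367.5191
13 Dec 2019 – 31 Mar 2020: 110 days at 2.2% → £478000 × 2.2% × 110/366 = £3160.5464
Total = £14528.0656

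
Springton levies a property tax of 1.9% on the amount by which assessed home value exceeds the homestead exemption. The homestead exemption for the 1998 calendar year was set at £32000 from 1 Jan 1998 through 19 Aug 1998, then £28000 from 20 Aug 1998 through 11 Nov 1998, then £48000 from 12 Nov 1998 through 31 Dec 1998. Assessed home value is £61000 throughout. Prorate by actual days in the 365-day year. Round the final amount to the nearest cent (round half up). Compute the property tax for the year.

£526.85

1 Jan – 19 Aug 1998: 231 days, exemption £32000 → (£61000 − £32000) × 1.9% × 231/365 = £348.7151
20 Aug – 11 Nov 1998: 84 days, exemption £28000 → (£61000 − £28000) × 1.9% × 84/365 = £144.2959
12 Nov – 31 Dec 1998: 50 days, exemption £48000 → (£61000 − £48000) × 1.9% × 50/365 = £33.8356
Total = £526.8466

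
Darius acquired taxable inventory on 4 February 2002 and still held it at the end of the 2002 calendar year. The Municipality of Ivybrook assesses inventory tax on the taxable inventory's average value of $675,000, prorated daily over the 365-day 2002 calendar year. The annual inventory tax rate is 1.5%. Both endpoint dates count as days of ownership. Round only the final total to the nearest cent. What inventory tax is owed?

Days held (4 February – 31 December 2002): 331 out of 365
Tax = $675,000 × 1.5% × 331/365 = $9,181.8493

$9,181.85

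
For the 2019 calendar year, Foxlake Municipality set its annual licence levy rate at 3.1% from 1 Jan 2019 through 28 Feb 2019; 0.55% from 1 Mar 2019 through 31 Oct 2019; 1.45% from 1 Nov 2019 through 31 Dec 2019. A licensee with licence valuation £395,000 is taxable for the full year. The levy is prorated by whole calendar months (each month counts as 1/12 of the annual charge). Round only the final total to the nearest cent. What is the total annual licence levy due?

£4,443.75

1 Jan – 28 Feb 2019: 2 months at 3.1% → £395,000 × 3.1% × 2/12 = £2,040.8333
1 Mar – 31 Oct 2019: 8 months at 0.55% → £395,000 × 0.55% × 8/12 = £1,448.3333
1 Nov – 31 Dec 2019: 2 months at 1.45% → £395,000 × 1.45% × 2/12 = £954.5833
Total = £4,443.7500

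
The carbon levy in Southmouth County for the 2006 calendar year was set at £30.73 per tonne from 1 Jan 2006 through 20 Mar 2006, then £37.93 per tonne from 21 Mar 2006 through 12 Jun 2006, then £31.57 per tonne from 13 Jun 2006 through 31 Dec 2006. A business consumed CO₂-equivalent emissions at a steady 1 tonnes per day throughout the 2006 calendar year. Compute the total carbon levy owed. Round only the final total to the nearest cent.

£11,990.93

1 Jan – 20 Mar 2006: 79 days × 1 tonnes/day = 79 tonnes at £30.73/tonne → £2,427.67
21 Mar – 12 Jun 2006: 84 days × 1 tonnes/day = 84 tonnes at £37.93/tonne → £3,186.12
13 Jun – 31 Dec 2006: 202 days × 1 tonnes/day = 202 tonnes at £31.57/tonne → £6,377.14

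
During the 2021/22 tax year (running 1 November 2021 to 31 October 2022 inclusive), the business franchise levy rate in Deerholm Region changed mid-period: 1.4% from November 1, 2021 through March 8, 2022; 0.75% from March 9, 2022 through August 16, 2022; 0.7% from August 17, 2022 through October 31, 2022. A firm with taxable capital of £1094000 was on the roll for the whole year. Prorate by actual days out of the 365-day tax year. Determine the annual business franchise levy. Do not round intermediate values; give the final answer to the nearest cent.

£10584.82

November 1, 2021 – March 8, 2022: 128 days at 1.4% → £1094000 × 1.4% × 128/365 = £5371.0904
March 9 – August 16, 2022: 161 days at 0.75% → £1094000 × 0.75% × 161/365 = £3619.1918
August 17 – October 31, 2022: 76 days at 0.7% → £1094000 × 0.7% × 76/365 = £1594.5425
Total = £10584.8247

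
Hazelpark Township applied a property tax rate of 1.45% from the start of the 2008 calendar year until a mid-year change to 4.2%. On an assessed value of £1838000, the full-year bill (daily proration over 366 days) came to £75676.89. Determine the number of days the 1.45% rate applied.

Let d = days at the first rate; then 366 − d days at the second rate.
£1838000 × [1.45%·d + 4.2%·(366−d)] / 366 = £75676.89
Solving gives d = 11, so the new rate took effect on 12 Jan 2008.

11 days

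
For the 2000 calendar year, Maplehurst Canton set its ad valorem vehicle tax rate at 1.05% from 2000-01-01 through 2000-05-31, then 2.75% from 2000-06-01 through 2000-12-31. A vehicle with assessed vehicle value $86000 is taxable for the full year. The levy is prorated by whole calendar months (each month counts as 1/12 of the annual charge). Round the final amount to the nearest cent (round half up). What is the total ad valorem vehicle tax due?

$1755.83

2000-01-01 to 2000-05-31: 5 months at 1.05% → $86000 × 1.05% × 5/12 = $376.2500
2000-06-01 to 2000-12-31: 7 months at 2.75% → $86000 × 2.75% × 7/12 = $1379.5833
Total = $1755.8333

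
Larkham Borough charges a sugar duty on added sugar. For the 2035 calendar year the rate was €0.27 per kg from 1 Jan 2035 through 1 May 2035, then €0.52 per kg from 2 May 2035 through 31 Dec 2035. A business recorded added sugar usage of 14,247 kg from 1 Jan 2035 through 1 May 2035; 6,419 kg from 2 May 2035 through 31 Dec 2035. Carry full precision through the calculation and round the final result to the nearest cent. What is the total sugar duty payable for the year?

1 Jan – 1 May 2035: 14,247 kg at €0.27/kg → €3846.69
2 May – 31 Dec 2035: 6,419 kg at €0.52/kg → €3337.88

€7184.57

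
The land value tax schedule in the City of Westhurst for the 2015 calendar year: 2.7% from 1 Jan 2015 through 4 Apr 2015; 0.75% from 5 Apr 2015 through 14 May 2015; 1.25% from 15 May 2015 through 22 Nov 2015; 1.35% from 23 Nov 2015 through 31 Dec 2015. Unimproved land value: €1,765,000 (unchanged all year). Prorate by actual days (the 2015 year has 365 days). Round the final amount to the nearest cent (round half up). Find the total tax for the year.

€27,874.91

1 Jan – 4 Apr 2015: 94 days at 2.7% → €1,765,000 × 2.7% × 94/365 = €12,272.7945
5 Apr – 14 May 2015: 40 days at 0.75% → €1,765,000 × 0.75% × 40/365 = €1,450.6849
15 May – 22 Nov 2015: 192 days at 1.25% → €1,765,000 × 1.25% × 192/365 = €11,605.4795
23 Nov – 31 Dec 2015: 39 days at 1.35% → €1,765,000 × 1.35% × 39/365 = €2,545.9521
Total = €27,874.9110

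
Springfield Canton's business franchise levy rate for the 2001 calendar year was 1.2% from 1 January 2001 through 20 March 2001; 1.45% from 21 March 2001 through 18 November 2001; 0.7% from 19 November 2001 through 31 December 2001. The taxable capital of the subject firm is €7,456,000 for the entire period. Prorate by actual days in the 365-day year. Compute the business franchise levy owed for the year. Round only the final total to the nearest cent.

€97,489.75

1 January – 20 March 2001: 79 days at 1.2% → €7,456,000 × 1.2% × 79/365 = €19,365.1726
21 March – 18 November 2001: 243 days at 1.45% → €7,456,000 × 1.45% × 243/365 = €71,975.9342
19 November – 31 December 2001: 43 days at 0.7% → €7,456,000 × 0.7% × 43/365 = €6,148.6466
Total = €97,489.7534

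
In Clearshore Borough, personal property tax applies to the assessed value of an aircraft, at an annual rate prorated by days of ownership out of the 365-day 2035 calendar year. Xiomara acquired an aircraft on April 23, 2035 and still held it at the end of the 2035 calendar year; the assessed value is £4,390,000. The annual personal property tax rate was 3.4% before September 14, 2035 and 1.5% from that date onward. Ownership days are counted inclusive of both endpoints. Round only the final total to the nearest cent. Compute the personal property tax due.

£78,550.93

April 23 – September 13, 2035: 144 days at 3.4% → £4,390,000 × 3.4% × 144/365 = £58,886.1370
September 14 – December 31, 2035: 109 days at 1.5% → £4,390,000 × 1.5% × 109/365 = £19,664.7945
Total = £78,550.9315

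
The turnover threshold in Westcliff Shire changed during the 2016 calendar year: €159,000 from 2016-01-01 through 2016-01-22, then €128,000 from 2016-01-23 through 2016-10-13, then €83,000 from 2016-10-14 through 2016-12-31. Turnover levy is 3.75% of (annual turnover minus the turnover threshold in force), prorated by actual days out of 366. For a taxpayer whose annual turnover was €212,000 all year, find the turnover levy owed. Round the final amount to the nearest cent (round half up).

€3,444.36

2016-01-01 to 2016-01-22: 22 days, exemption €159,000 → (€212,000 − €159,000) × 3.75% × 22/366 = €119.4672
2016-01-23 to 2016-10-13: 265 days, exemption €128,000 → (€212,000 − €128,000) × 3.75% × 265/366 = €2,280.7377
2016-10-14 to 2016-12-31: 79 days, exemption €83,000 → (€212,000 − €83,000) × 3.75% × 79/366 = €1,044.1598
Total = €3,444.3648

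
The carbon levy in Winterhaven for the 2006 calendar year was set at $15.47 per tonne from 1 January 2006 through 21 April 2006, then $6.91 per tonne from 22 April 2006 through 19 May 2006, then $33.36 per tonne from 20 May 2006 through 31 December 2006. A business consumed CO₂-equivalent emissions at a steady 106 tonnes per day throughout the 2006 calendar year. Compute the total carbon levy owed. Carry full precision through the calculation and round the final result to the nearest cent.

$1001701.06

1 January – 21 April 2006: 111 days × 106 tonnes/day = 11,766 tonnes at $15.47/tonne → $182020.02
22 April – 19 May 2006: 28 days × 106 tonnes/day = 2,968 tonnes at $6.91/tonne → $20508.88
20 May – 31 December 2006: 226 days × 106 tonnes/day = 23,956 tonnes at $33.36/tonne → $799172.16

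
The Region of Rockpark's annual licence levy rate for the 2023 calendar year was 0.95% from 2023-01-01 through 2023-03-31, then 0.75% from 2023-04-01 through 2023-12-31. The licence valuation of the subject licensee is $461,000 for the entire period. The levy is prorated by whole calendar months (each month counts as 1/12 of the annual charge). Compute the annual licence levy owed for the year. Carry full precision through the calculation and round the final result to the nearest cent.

$3,688.00

2023-01-01 to 2023-03-31: 3 months at 0.95% → $461,000 × 0.95% × 3/12 = $1,094.8750
2023-04-01 to 2023-12-31: 9 months at 0.75% → $461,000 × 0.75% × 9/12 = $2,593.1250
Total = $3,688.0000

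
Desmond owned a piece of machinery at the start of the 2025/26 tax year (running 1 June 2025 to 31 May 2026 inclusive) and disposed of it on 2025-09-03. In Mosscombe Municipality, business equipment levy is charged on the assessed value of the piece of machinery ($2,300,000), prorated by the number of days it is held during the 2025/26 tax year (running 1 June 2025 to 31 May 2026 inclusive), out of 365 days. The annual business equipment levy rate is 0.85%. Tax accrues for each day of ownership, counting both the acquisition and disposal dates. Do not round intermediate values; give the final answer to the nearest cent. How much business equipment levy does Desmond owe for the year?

$5,088.36

Days held (2025-06-01 to 2025-09-03): 95 out of 365
Tax = $2,300,000 × 0.85% × 95/365 = $5,088.3562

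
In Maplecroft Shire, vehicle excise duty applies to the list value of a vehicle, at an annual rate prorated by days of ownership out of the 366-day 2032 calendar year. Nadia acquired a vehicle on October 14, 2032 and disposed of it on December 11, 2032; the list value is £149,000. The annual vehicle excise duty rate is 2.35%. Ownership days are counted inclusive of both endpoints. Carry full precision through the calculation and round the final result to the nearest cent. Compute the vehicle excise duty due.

Days held (October 14 – December 11, 2032): 59 out of 366
Tax = £149,000 × 2.35% × 59/366 = £564.4495

£564.45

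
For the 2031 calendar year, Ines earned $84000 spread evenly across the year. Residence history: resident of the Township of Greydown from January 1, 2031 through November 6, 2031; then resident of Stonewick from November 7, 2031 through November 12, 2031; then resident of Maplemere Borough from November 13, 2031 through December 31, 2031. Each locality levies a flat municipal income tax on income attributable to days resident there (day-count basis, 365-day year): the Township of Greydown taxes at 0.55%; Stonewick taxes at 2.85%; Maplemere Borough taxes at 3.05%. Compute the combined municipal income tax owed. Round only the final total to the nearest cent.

The Township of Greydown, January 1 – November 6, 2031: 310 days → $84000 × 0.55% × 310/365 = $392.3836
Stonewick, November 7 – November 12, 2031: 6 days → $84000 × 2.85% × 6/365 = $39.3534
Maplemere Borough, November 13 – December 31, 2031: 49 days → $84000 × 3.05% × 49/365 = $343.9397
Total = $775.6767

$775.68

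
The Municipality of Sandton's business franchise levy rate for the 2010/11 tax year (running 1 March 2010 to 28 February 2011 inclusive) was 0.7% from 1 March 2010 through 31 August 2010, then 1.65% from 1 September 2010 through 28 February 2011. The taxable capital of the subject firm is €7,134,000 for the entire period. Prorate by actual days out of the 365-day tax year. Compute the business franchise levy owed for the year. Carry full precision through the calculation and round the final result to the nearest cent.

€83,545.98

1 March – 31 August 2010: 184 days at 0.7% → €7,134,000 × 0.7% × 184/365 = €25,174.2247
1 September 2010 – 28 February 2011: 181 days at 1.65% → €7,134,000 × 1.65% × 181/365 = €58,371.7562
Total = €83,545.9808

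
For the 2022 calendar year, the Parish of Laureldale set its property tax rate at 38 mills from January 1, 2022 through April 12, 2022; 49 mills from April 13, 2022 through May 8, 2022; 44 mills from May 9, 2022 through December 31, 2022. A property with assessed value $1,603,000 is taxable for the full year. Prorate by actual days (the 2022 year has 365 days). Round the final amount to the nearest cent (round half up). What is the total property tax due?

$68,415.16

January 1 – April 12, 2022: 102 days at 38 mills → $1,603,000 × 3.8% × 102/365 = $17,022.5425
April 13 – May 8, 2022: 26 days at 49 mills → $1,603,000 × 4.9% × 26/365 = $5,595.1288
May 9 – December 31, 2022: 237 days at 44 mills → $1,603,000 × 4.4% × 237/365 = $45,797.4904
Total = $68,415.1616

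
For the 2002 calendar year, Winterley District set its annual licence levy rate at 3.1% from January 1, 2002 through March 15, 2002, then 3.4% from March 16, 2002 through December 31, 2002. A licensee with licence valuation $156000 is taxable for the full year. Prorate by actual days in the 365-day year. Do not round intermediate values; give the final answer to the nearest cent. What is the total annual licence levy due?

$5209.12

January 1 – March 15, 2002: 74 days at 3.1% → $156000 × 3.1% × 74/365 = $980.4493
March 16 – December 31, 2002: 291 days at 3.4% → $156000 × 3.4% × 291/365 = $4228.6685
Total = $5209.1178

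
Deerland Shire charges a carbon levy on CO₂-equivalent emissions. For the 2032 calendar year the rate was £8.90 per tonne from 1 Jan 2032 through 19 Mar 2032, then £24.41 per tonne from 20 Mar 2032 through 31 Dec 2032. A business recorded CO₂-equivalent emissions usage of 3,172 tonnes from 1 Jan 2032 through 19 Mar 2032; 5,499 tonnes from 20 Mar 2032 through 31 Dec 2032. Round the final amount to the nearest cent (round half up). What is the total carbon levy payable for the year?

1 Jan – 19 Mar 2032: 3,172 tonnes at £8.90/tonne → £28230.80
20 Mar – 31 Dec 2032: 5,499 tonnes at £24.41/tonne → £134230.59

£162461.39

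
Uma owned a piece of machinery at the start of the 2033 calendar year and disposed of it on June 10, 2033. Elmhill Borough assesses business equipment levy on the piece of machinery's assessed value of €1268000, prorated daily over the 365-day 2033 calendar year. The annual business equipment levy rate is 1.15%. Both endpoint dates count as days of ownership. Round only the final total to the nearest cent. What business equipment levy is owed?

Days held (January 1 – June 10, 2033): 161 out of 365
Tax = €1268000 × 1.15% × 161/365 = €6432.0603

€6432.06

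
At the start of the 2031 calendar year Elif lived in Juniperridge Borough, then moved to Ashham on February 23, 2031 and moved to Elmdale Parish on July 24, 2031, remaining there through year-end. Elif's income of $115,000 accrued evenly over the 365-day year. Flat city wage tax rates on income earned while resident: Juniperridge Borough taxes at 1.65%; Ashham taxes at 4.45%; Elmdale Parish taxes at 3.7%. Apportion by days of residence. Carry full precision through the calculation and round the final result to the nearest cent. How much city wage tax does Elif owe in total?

Juniperridge Borough, January 1 – February 22, 2031: 53 days → $115,000 × 1.65% × 53/365 = $275.5274
Ashham, February 23 – July 23, 2031: 151 days → $115,000 × 4.45% × 151/365 = $2,117.1027
Elmdale Parish, July 24 – December 31, 2031: 161 days → $115,000 × 3.7% × 161/365 = $1,876.8630
Total = $4,269.4932

$4,269.49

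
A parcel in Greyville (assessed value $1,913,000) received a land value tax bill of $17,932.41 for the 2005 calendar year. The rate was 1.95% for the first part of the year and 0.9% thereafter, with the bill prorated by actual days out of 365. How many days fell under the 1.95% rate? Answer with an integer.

Let d = days at the first rate; then 365 − d days at the second rate.
$1,913,000 × [1.95%·d + 0.9%·(365−d)] / 365 = $17,932.41
Solving gives d = 13, so the new rate took effect on 14 Jan 2005.

13 days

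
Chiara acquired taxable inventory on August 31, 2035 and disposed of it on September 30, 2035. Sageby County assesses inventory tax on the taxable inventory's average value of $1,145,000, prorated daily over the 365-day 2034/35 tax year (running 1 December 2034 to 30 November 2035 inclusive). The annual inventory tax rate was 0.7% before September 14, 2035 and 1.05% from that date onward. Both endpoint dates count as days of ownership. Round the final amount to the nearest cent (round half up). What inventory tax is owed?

$867.38

August 31 – September 13, 2035: 14 days at 0.7% → $1,145,000 × 0.7% × 14/365 = $307.4247
September 14 – September 30, 2035: 17 days at 1.05% → $1,145,000 × 1.05% × 17/365 = $559.9521
Total = $867.3767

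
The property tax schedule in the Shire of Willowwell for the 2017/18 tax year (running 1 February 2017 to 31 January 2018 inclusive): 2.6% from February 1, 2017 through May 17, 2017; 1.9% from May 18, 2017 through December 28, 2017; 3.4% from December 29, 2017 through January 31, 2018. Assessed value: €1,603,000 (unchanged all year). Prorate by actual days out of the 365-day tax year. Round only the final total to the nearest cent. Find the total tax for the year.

€35,955.51

February 1 – May 17, 2017: 106 days at 2.6% → €1,603,000 × 2.6% × 106/365 = €12,103.7479
May 18 – December 28, 2017: 225 days at 1.9% → €1,603,000 × 1.9% × 225/365 = €18,774.8630
December 29, 2017 – January 31, 2018: 34 days at 3.4% → €1,603,000 × 3.4% × 34/365 = €5,076.8986
Total = €35,955.5096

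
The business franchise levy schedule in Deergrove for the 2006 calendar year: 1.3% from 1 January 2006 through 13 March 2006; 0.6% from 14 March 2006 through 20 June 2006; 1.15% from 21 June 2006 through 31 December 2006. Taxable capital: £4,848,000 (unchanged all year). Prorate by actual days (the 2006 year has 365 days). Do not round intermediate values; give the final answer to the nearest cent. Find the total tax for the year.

1 January – 13 March 2006: 72 days at 1.3% → £4,848,000 × 1.3% × 72/365 = £12,432.1315
14 March – 20 June 2006: 99 days at 0.6% → £4,848,000 × 0.6% × 99/365 = £7,889.6219
21 June – 31 December 2006: 194 days at 1.15% → £4,848,000 × 1.15% × 194/365 = £29,632.5699
Total = £49,954.3233

£49,954.32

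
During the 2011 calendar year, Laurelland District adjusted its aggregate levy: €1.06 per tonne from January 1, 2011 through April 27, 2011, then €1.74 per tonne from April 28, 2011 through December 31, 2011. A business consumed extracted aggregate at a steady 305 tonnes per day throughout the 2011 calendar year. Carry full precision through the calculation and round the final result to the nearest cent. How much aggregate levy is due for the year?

January 1 – April 27, 2011: 117 days × 305 tonnes/day = 35,685 tonnes at €1.06/tonne → €37826.10
April 28 – December 31, 2011: 248 days × 305 tonnes/day = 75,640 tonnes at €1.74/tonne → €131613.60

€169439.70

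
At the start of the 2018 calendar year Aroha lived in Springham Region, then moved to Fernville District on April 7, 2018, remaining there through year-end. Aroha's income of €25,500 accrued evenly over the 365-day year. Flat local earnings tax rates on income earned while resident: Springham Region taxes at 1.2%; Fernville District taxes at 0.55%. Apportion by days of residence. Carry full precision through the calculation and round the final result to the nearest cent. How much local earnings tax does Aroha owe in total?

Springham Region, January 1 – April 6, 2018: 96 days → €25,500 × 1.2% × 96/365 = €80.4822
Fernville District, April 7 – December 31, 2018: 269 days → €25,500 × 0.55% × 269/365 = €103.3623
Total = €183.8445

€183.84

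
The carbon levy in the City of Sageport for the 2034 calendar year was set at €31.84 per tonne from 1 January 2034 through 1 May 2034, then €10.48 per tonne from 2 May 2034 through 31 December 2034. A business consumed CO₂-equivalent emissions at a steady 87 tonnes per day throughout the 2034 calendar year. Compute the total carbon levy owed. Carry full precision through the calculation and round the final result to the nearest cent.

€557,649.12

1 January – 1 May 2034: 121 days × 87 tonnes/day = 10,527 tonnes at €31.84/tonne → €335,179.68
2 May – 31 December 2034: 244 days × 87 tonnes/day = 21,228 tonnes at €10.48/tonne → €222,469.44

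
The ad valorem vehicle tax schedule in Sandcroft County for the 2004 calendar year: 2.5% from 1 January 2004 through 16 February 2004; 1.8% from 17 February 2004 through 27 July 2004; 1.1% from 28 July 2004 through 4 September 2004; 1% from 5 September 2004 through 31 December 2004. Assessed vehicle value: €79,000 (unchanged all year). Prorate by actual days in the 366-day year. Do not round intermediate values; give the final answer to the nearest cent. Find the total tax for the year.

1 January – 16 February 2004: 47 days at 2.5% → €79,000 × 2.5% × 47/366 = €253.6202
17 February – 27 July 2004: 162 days at 1.8% → €79,000 × 1.8% × 162/366 = €629.4098
28 July – 4 September 2004: 39 days at 1.1% → €79,000 × 1.1% × 39/366 = €92.5984
5 September – 31 December 2004: 118 days at 1% → €79,000 × 1% × 118/366 = €254.6995
Total = €1,230.3279

€1,230.33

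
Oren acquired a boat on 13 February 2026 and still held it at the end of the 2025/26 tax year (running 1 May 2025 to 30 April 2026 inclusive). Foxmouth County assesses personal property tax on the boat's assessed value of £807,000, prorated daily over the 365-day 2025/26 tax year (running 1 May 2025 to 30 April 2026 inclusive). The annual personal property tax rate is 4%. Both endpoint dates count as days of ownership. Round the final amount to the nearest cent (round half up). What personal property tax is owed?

Days held (13 February – 30 April 2026): 77 out of 365
Tax = £807,000 × 4% × 77/365 = £6,809.7534

£6,809.75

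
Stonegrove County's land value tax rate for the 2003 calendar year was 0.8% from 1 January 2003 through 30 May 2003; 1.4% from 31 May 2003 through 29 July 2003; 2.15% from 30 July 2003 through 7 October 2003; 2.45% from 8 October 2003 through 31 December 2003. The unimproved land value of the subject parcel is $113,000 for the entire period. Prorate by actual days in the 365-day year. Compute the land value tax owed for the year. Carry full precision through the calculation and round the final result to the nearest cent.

1 January – 30 May 2003: 150 days at 0.8% → $113,000 × 0.8% × 150/365 = $371.5068
31 May – 29 July 2003: 60 days at 1.4% → $113,000 × 1.4% × 60/365 = $260.0548
30 July – 7 October 2003: 70 days at 2.15% → $113,000 × 2.15% × 70/365 = $465.9315
8 October – 31 December 2003: 85 days at 2.45% → $113,000 × 2.45% × 85/365 = $644.7192
Total = $1,742.2123

$1,742.21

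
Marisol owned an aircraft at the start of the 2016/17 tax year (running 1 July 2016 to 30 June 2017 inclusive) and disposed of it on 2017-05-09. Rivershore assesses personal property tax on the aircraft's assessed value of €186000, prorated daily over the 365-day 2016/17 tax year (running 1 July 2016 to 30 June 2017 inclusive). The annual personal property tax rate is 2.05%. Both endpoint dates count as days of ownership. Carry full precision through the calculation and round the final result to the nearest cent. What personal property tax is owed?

Days held (2016-07-01 to 2017-05-09): 313 out of 365
Tax = €186000 × 2.05% × 313/365 = €3269.7781

€3269.78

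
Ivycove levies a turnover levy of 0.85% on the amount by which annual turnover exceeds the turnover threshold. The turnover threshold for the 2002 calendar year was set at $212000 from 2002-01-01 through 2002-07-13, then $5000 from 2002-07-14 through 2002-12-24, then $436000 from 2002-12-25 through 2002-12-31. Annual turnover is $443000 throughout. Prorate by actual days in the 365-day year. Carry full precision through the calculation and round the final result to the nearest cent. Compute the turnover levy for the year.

$2717.55

2002-01-01 to 2002-07-13: 194 days, exemption $212000 → ($443000 − $212000) × 0.85% × 194/365 = $1043.6137
2002-07-14 to 2002-12-24: 164 days, exemption $5000 → ($443000 − $5000) × 0.85% × 164/365 = $1672.8000
2002-12-25 to 2002-12-31: 7 days, exemption $436000 → ($443000 − $436000) × 0.85% × 7/365 = $1.1411
Total = $2717.5548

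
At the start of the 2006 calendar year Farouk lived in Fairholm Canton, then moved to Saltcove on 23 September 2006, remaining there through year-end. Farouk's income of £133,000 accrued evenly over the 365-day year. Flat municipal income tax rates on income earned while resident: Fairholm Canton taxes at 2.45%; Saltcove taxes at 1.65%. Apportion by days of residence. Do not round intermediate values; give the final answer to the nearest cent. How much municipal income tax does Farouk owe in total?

Fairholm Canton, 1 January – 22 September 2006: 265 days → £133,000 × 2.45% × 265/365 = £2,365.7603
Saltcove, 23 September – 31 December 2006: 100 days → £133,000 × 1.65% × 100/365 = £601.2329
Total = £2,966.9932

£2,966.99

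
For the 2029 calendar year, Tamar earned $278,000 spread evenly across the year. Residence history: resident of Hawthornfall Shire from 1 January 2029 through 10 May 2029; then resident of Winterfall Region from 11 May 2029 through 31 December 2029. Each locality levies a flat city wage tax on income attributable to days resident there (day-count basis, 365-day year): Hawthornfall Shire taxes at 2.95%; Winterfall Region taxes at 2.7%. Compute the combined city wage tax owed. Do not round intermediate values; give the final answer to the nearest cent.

Hawthornfall Shire, 1 January – 10 May 2029: 130 days → $278,000 × 2.95% × 130/365 = $2,920.9041
Winterfall Region, 11 May – 31 December 2029: 235 days → $278,000 × 2.7% × 235/365 = $4,832.6301
Total = $7,753.5342

$7,753.53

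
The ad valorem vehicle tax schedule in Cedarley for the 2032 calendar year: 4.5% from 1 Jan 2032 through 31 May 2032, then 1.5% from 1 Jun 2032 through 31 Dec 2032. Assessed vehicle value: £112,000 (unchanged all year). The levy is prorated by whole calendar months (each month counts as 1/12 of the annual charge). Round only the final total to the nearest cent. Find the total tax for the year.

1 Jan – 31 May 2032: 5 months at 4.5% → £112,000 × 4.5% × 5/12 = £2,100.0000
1 Jun – 31 Dec 2032: 7 months at 1.5% → £112,000 × 1.5% × 7/12 = £980.0000
Total = £3,080.0000

£3,080.00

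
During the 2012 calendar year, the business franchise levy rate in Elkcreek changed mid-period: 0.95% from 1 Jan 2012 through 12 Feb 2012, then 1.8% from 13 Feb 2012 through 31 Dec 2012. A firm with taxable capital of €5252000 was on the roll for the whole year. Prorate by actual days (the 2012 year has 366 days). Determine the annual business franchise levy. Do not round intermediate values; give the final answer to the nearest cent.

1 Jan – 12 Feb 2012: 43 days at 0.95% → €5252000 × 0.95% × 43/366 = €5861.8634
13 Feb – 31 Dec 2012: 323 days at 1.8% → €5252000 × 1.8% × 323/366 = €83429.3115
Total = €89291.1749

€89291.17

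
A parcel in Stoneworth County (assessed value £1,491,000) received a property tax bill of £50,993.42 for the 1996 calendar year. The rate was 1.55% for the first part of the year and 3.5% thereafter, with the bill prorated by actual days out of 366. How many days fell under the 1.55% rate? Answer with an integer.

15 days

Let d = days at the first rate; then 366 − d days at the second rate.
£1,491,000 × [1.55%·d + 3.5%·(366−d)] / 366 = £50,993.42
Solving gives d = 15, so the new rate took effect on 16 January 1996.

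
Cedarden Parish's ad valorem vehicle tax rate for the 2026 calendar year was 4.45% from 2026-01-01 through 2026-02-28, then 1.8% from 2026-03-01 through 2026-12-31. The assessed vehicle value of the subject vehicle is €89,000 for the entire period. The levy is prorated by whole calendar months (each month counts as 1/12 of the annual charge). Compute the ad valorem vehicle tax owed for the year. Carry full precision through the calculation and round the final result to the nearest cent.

2026-01-01 to 2026-02-28: 2 months at 4.45% → €89,000 × 4.45% × 2/12 = €660.0833
2026-03-01 to 2026-12-31: 10 months at 1.8% → €89,000 × 1.8% × 10/12 = €1,335.0000
Total = €1,995.0833

€1,995.08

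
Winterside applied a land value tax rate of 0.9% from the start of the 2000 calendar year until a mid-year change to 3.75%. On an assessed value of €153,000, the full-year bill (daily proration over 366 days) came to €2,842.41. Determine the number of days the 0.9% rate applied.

Let d = days at the first rate; then 366 − d days at the second rate.
€153,000 × [0.9%·d + 3.75%·(366−d)] / 366 = €2,842.41
Solving gives d = 243, so the new rate took effect on August 31, 2000.

243 days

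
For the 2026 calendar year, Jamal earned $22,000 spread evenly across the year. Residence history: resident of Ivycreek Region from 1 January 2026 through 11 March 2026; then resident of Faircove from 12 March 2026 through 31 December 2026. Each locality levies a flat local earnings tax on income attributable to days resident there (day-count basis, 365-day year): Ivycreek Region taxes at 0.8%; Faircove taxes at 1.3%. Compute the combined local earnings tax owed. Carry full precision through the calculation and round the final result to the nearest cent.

Ivycreek Region, 1 January – 11 March 2026: 70 days → $22,000 × 0.8% × 70/365 = $33.7534
Faircove, 12 March – 31 December 2026: 295 days → $22,000 × 1.3% × 295/365 = $231.1507
Total = $264.9041

$264.90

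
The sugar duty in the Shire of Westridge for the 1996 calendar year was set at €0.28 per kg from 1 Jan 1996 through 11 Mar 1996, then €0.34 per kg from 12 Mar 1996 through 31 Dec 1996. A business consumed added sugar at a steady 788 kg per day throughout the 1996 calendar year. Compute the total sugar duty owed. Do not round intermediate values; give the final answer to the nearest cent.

€94,701.84

1 Jan – 11 Mar 1996: 71 days × 788 kg/day = 55,948 kg at €0.28/kg → €15,665.44
12 Mar – 31 Dec 1996: 295 days × 788 kg/day = 232,460 kg at €0.34/kg → €79,036.40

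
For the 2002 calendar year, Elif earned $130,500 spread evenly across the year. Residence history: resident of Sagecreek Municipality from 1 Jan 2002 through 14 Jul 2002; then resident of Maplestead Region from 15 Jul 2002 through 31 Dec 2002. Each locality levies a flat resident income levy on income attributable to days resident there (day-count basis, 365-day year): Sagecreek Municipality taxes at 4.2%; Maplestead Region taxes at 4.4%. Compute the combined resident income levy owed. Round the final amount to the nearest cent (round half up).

Sagecreek Municipality, 1 Jan – 14 Jul 2002: 195 days → $130,500 × 4.2% × 195/365 = $2,928.2055
Maplestead Region, 15 Jul – 31 Dec 2002: 170 days → $130,500 × 4.4% × 170/365 = $2,674.3562
Total = $5,602.5616

$5,602.56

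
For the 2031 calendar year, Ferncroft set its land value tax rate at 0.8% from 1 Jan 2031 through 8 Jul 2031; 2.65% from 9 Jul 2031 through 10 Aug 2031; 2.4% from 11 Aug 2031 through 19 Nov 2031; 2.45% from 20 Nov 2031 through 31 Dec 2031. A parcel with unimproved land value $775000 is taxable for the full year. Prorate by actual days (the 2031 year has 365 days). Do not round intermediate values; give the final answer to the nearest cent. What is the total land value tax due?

$12398.94

1 Jan – 8 Jul 2031: 189 days at 0.8% → $775000 × 0.8% × 189/365 = $3210.4110
9 Jul – 10 Aug 2031: 33 days at 2.65% → $775000 × 2.65% × 33/365 = $1856.8151
11 Aug – 19 Nov 2031: 101 days at 2.4% → $775000 × 2.4% × 101/365 = $5146.8493
20 Nov – 31 Dec 2031: 42 days at 2.45% → $775000 × 2.45% × 42/365 = $2184.8630
Total = $12398.9384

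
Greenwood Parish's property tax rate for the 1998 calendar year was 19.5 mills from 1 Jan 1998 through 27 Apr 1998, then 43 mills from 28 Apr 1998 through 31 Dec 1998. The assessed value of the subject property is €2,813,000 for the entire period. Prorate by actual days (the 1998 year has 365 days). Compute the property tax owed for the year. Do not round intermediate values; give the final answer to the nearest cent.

1 Jan – 27 Apr 1998: 117 days at 19.5 mills → €2,813,000 × 1.95% × 117/365 = €17,583.1767
28 Apr – 31 Dec 1998: 248 days at 43 mills → €2,813,000 × 4.3% × 248/365 = €82,185.8411
Total = €99,769.0178

€99,769.02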